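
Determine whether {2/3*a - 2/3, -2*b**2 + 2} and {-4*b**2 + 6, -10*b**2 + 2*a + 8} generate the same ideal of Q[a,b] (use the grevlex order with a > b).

No, the ideals differ.

Since reduced Gröbner bases are canonical representatives of ideals under a given ordering, it suffices to compute and compare them.
Buchberger on the first generating set:
f_1 = 2/3*a - 2/3, LT = a.
f_2 = -2*b**2 + 2, LT = b**2.

The S-polynomials (S(f_1,f_2)) all reduce to 0 modulo the current basis, so we have a Gröbner basis.
Inter-reduce: drop elements whose leading term is divisible by another's, tail-reduce, and make monic.
Reduced Gröbner basis: {b**2 - 1, a - 1}.

Buchberger on the second generating set:
h_1 = -4*b**2 + 6, LT = b**2.
h_2 = -10*b**2 + 2*a + 8, LT = b**2.

S(h_1,h_2): lcm = b**2. S = 1/5*a - 7/10.
  leading term a: no divisor's leading term divides it; move 1/5*a to the remainder.
  leading term 1: no divisor's leading term divides it; move -7/10 to the remainder.
  remainder 1/5*a - 7/10 ≠ 0; add k_3 = 1/5*a - 7/10 to the basis.

The other S-polynomials (S(h_1,k_3), S(h_2,k_3)) all reduce to 0 modulo the current basis, so we have a Gröbner basis.
Inter-reduce: drop elements whose leading term is divisible by another's, tail-reduce, and make monic.
Reduced Gröbner basis: {b**2 - 3/2, a - 7/2}.

Since the reduced bases disagree, the two ideals are not the same.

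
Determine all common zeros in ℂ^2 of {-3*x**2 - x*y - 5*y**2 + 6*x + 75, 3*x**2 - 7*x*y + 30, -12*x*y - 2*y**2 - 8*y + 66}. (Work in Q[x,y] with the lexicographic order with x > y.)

{(-2, -3)}

Compute a lex Gröbner basis by Buchberger's algorithm.
f_1 = -3*x**2 - x*y + 6*x - 5*y**2 + 75, LT = x**2.
f_2 = 3*x**2 - 7*x*y + 30, LT = x**2.
f_3 = -12*x*y - 2*y**2 - 8*y + 66, LT = x*y.

S(f_1,f_2): lcm = x**2. S = 8/3*x*y - 2*x + 5/3*y**2 - 35.
  leading term x*y: subtract (-2/9)·f_3 from 8/3*x*y - 2*x + 5/3*y**2 - 35 → -2*x + 11/9*y**2 - 16/9*y - 61/3
  leading term x: no divisor's leading term divides it; move -2*x to the remainder.
  leading term y**2: no divisor's leading term divides it; move 11/9*y**2 to the remainder.
  leading term y: no divisor's leading term divides it; move -16/9*y to the remainder.
  leading term 1: no divisor's leading term divides it; move -61/3 to the remainder.
  remainder -2*x + 11/9*y**2 - 16/9*y - 61/3 ≠ 0; add h_4 = -2*x + 11/9*y**2 - 16/9*y - 61/3 to the basis.

S(f_1,f_3): lcm = x**2*y. S = 1/6*x*y**2 - 8/3*x*y + 11/2*x + 5/3*y**3 - 25*y.
  leading term x*y**2: subtract (-1/72*y)·f_3 from 1/6*x*y**2 - 8/3*x*y + 11/2*x + 5/3*y**3 - 25*y → -8/3*x*y + 11/2*x + 59/36*y**3 - 1/9*y**2 - 289/12*y
  leading term x*y: subtract (2/9)·f_3 from -8/3*x*y + 11/2*x + 59/36*y**3 - 1/9*y**2 - 289/12*y → 11/2*x + 59/36*y**3 + 1/3*y**2 - 803/36*y - 44/3
  leading term x: subtract (-11/4)·h_4 from 11/2*x + 59/36*y**3 + 1/3*y**2 - 803/36*y - 44/3 → 59/36*y**3 + 133/36*y**2 - 979/36*y - 847/12
  leading term y**3: no divisor's leading term divides it; move 59/36*y**3 to the remainder.
  leading term y**2: no divisor's leading term divides it; move 133/36*y**2 to the remainder.
  leading term y: no divisor's leading term divides it; move -979/36*y to the remainder.
  leading term 1: no divisor's leading term divides it; move -847/12 to the remainder.
  remainder 59/36*y**3 + 133/36*y**2 - 979/36*y - 847/12 ≠ 0; add h_5 = 59/36*y**3 + 133/36*y**2 - 979/36*y - 847/12 to the basis.

S(f_2,f_3): lcm = x**2*y. S = -5/2*x*y**2 - 2/3*x*y + 11/2*x + 10*y.
  leading term x*y**2: subtract (5/24*y)·f_3 from -5/2*x*y**2 - 2/3*x*y + 11/2*x + 10*y → -2/3*x*y + 11/2*x + 5/12*y**3 + 5/3*y**2 - 15/4*y
  leading term x*y: subtract (1/18)·f_3 from -2/3*x*y + 11/2*x + 5/12*y**3 + 5/3*y**2 - 15/4*y → 11/2*x + 5/12*y**3 + 16/9*y**2 - 119/36*y - 11/3
  leading term x: subtract (-11/4)·h_4 from 11/2*x + 5/12*y**3 + 16/9*y**2 - 119/36*y - 11/3 → 5/12*y**3 + 185/36*y**2 - 295/36*y - 715/12
  leading term y**3: subtract (15/59)·h_5 from 5/12*y**3 + 185/36*y**2 - 295/36*y - 715/12 → 2230/531*y**2 - 680/531*y - 7370/177
  leading term y**2: no divisor's leading term divides it; move 2230/531*y**2 to the remainder.
  leading term y: no divisor's leading term divides it; move -680/531*y to the remainder.
  leading term 1: no divisor's leading term divides it; move -7370/177 to the remainder.
  remainder 2230/531*y**2 - 680/531*y - 7370/177 ≠ 0; add h_6 = 2230/531*y**2 - 680/531*y - 7370/177 to the basis.

S(f_1,h_4): lcm = x**2. S = 11/18*x*y**2 - 5/9*x*y - 73/6*x + 5/3*y**2 - 25.
  leading term x*y**2: subtract (-11/216*y)·f_3 from 11/18*x*y**2 - 5/9*x*y - 73/6*x + 5/3*y**2 - 25 → -5/9*x*y - 73/6*x - 11/108*y**3 + 34/27*y**2 + 121/36*y - 25
  leading term x*y: subtract (5/108)·f_3 from -5/9*x*y - 73/6*x - 11/108*y**3 + 34/27*y**2 + 121/36*y - 25 → -73/6*x - 11/108*y**3 + 73/54*y**2 + 403/108*y - 505/18
  leading term x: subtract (73/12)·h_4 from -73/6*x - 11/108*y**3 + 73/54*y**2 + 403/108*y - 505/18 → -11/108*y**3 - 73/12*y**2 + 1571/108*y + 3443/36
  leading term y**3: subtract (-11/177)·h_5 from -11/108*y**3 - 73/12*y**2 + 1571/108*y + 3443/36 → -9325/1593*y**2 + 20480/1593*y + 48455/531
  leading term y**2: subtract (-1865/1338)·h_6 from -9325/1593*y**2 + 20480/1593*y + 48455/531 → 22220/2007*y + 22220/669
  leading term y: no divisor's leading term divides it; move 22220/2007*y to the remainder.
  leading term 1: no divisor's leading term divides it; move 22220/669 to the remainder.
  remainder 22220/2007*y + 22220/669 ≠ 0; add h_7 = 22220/2007*y + 22220/669 to the basis.

The other S-polynomials (S(f_2,h_4), S(f_3,h_4), S(f_1,h_5), S(f_2,h_5), S(f_3,h_5), S(h_4,h_5), S(f_1,h_6), S(f_2,h_6), S(f_3,h_6), S(h_4,h_6), S(h_5,h_6), S(f_1,h_7), S(f_2,h_7), S(f_3,h_7), S(h_4,h_7), S(h_5,h_7), S(h_6,h_7)) all reduce to 0 modulo the current basis, so we have a Gröbner basis.
Inter-reduce: drop elements whose leading term is divisible by another's, tail-reduce, and make monic.
Reduced Gröbner basis: {x + 2, y + 3}.

Elimination: the polynomial y + 3 lies in the elimination ideal for y, so y ∈ {-3}. For each such y, the remaining basis elements (now univariate) give the rest of the solution.
  y = -3: the earlier basis element becomes x + 2 = 0, giving x = -2 — point (-2, -3).
Each listed point satisfies every original equation (direct substitution).
This is the nonlinear analogue of row-reducing a linear system.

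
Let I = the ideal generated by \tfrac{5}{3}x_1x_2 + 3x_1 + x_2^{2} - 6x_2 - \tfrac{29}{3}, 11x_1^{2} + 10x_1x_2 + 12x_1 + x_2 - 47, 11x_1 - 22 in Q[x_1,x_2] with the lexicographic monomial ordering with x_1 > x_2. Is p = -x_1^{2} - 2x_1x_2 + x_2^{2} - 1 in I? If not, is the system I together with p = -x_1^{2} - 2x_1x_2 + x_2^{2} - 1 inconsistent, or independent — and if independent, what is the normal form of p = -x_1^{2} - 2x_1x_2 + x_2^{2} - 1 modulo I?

First compute the reduced Gröbner basis of I by Buchberger's algorithm.
f_1 = \tfrac{5}{3}x_1x_2 + 3x_1 + x_2^{2} - 6x_2 - \tfrac{29}{3}, LT = x_1x_2.
f_2 = 11x_1^{2} + 10x_1x_2 + 12x_1 + x_2 - 47, LT = x_1^{2}.
f_3 = 11x_1 - 22, LT = x_1.

S(f_1,f_2): lcm = x_1^{2}x_2. S = \tfrac{9}{5}x_1^{2} - \tfrac{17}{55}x_1x_2^{2} - \tfrac{258}{55}x_1x_2 - \tfrac{29}{5}x_1 - \tfrac{1}{11}x_2^{2} + \tfrac{47}{11}x_2.
  leading term x_1^{2}: subtract (\tfrac{9}{55})·f_2 from \tfrac{9}{5}x_1^{2} - \tfrac{17}{55}x_1x_2^{2} - \tfrac{258}{55}x_1x_2 - \tfrac{29}{5}x_1 - \tfrac{1}{11}x_2^{2} + \tfrac{47}{11}x_2 → -\tfrac{17}{55}x_1x_2^{2} - \tfrac{348}{55}x_1x_2 - \tfrac{427}{55}x_1 - \tfrac{1}{11}x_2^{2} + \tfrac{226}{55}x_2 + \tfrac{423}{55}
  leading term x_1x_2^{2}: subtract (-\tfrac{51}{275}x_2)·f_1 from -\tfrac{17}{55}x_1x_2^{2} - \tfrac{348}{55}x_1x_2 - \tfrac{427}{55}x_1 - \tfrac{1}{11}x_2^{2} + \tfrac{226}{55}x_2 + \tfrac{423}{55} → -\tfrac{1587}{275}x_1x_2 - \tfrac{427}{55}x_1 + \tfrac{51}{275}x_2^{3} - \tfrac{331}{275}x_2^{2} + \tfrac{637}{275}x_2 + \tfrac{423}{55}
  leading term x_1x_2: subtract (-\tfrac{4761}{1375})·f_1 from -\tfrac{1587}{275}x_1x_2 - \tfrac{427}{55}x_1 + \tfrac{51}{275}x_2^{3} - \tfrac{331}{275}x_2^{2} + \tfrac{637}{275}x_2 + \tfrac{423}{55} → \tfrac{328}{125}x_1 + \tfrac{51}{275}x_2^{3} + \tfrac{3106}{1375}x_2^{2} - \tfrac{25381}{1375}x_2 - \tfrac{35448}{1375}
  leading term x_1: subtract (\tfrac{328}{1375})·f_3 from \tfrac{328}{125}x_1 + \tfrac{51}{275}x_2^{3} + \tfrac{3106}{1375}x_2^{2} - \tfrac{25381}{1375}x_2 - \tfrac{35448}{1375} → \tfrac{51}{275}x_2^{3} + \tfrac{3106}{1375}x_2^{2} - \tfrac{25381}{1375}x_2 - \tfrac{28232}{1375}
  leading term x_2^{3}: no divisor's leading term divides it; move \tfrac{51}{275}x_2^{3} to the remainder.
  leading term x_2^{2}: no divisor's leading term divides it; move \tfrac{3106}{1375}x_2^{2} to the remainder.
  leading term x_2: no divisor's leading term divides it; move -\tfrac{25381}{1375}x_2 to the remainder.
  leading term 1: no divisor's leading term divides it; move -\tfrac{28232}{1375} to the remainder.
  remainder \tfrac{51}{275}x_2^{3} + \tfrac{3106}{1375}x_2^{2} - \tfrac{25381}{1375}x_2 - \tfrac{28232}{1375} ≠ 0; add h_4 = \tfrac{51}{275}x_2^{3} + \tfrac{3106}{1375}x_2^{2} - \tfrac{25381}{1375}x_2 - \tfrac{28232}{1375} to the basis.

S(f_1,f_3): lcm = x_1x_2. S = \tfrac{9}{5}x_1 + \tfrac{3}{5}x_2^{2} - \tfrac{8}{5}x_2 - \tfrac{29}{5}.
  leading term x_1: subtract (\tfrac{9}{55})·f_3 from \tfrac{9}{5}x_1 + \tfrac{3}{5}x_2^{2} - \tfrac{8}{5}x_2 - \tfrac{29}{5} → \tfrac{3}{5}x_2^{2} - \tfrac{8}{5}x_2 - \tfrac{11}{5}
  leading term x_2^{2}: no divisor's leading term divides it; move \tfrac{3}{5}x_2^{2} to the remainder.
  leading term x_2: no divisor's leading term divides it; move -\tfrac{8}{5}x_2 to the remainder.
  leading term 1: no divisor's leading term divides it; move -\tfrac{11}{5} to the remainder.
  remainder \tfrac{3}{5}x_2^{2} - \tfrac{8}{5}x_2 - \tfrac{11}{5} ≠ 0; add h_5 = \tfrac{3}{5}x_2^{2} - \tfrac{8}{5}x_2 - \tfrac{11}{5} to the basis.

S(f_2,f_3): lcm = x_1^{2}. S = \tfrac{10}{11}x_1x_2 + \tfrac{34}{11}x_1 + \tfrac{1}{11}x_2 - \tfrac{47}{11}.
  leading term x_1x_2: subtract (\tfrac{6}{11})·f_1 from \tfrac{10}{11}x_1x_2 + \tfrac{34}{11}x_1 + \tfrac{1}{11}x_2 - \tfrac{47}{11} → \tfrac{16}{11}x_1 - \tfrac{6}{11}x_2^{2} + \tfrac{37}{11}x_2 + 1
  leading term x_1: subtract (\tfrac{16}{121})·f_3 from \tfrac{16}{11}x_1 - \tfrac{6}{11}x_2^{2} + \tfrac{37}{11}x_2 + 1 → -\tfrac{6}{11}x_2^{2} + \tfrac{37}{11}x_2 + \tfrac{43}{11}
  leading term x_2^{2}: subtract (-\tfrac{10}{11})·h_5 from -\tfrac{6}{11}x_2^{2} + \tfrac{37}{11}x_2 + \tfrac{43}{11} → \tfrac{21}{11}x_2 + \tfrac{21}{11}
  leading term x_2: no divisor's leading term divides it; move \tfrac{21}{11}x_2 to the remainder.
  leading term 1: no divisor's leading term divides it; move \tfrac{21}{11} to the remainder.
  remainder \tfrac{21}{11}x_2 + \tfrac{21}{11} ≠ 0; add h_6 = \tfrac{21}{11}x_2 + \tfrac{21}{11} to the basis.

The other S-polynomials (S(f_1,h_4), S(f_2,h_4), S(f_3,h_4), S(f_1,h_5), S(f_2,h_5), S(f_3,h_5), S(h_4,h_5), S(f_1,h_6), S(f_2,h_6), S(f_3,h_6), S(h_4,h_6), S(h_5,h_6)) all reduce to 0 modulo the current basis, so we have a Gröbner basis.
Inter-reduce: drop elements whose leading term is divisible by another's, tail-reduce, and make monic.
Reduced Gröbner basis: {x_1 - 2, x_2 + 1}.
Label its elements g_1 = x_1 - 2, g_2 = x_2 + 1.

Reduce p = -x_1^{2} - 2x_1x_2 + x_2^{2} - 1 modulo G:
  leading term x_1^{2}: subtract (-x_1)·g_1 from -x_1^{2} - 2x_1x_2 + x_2^{2} - 1 → -2x_1x_2 - 2x_1 + x_2^{2} - 1
  leading term x_1x_2: subtract (-2x_2)·g_1 from -2x_1x_2 - 2x_1 + x_2^{2} - 1 → -2x_1 + x_2^{2} - 4x_2 - 1
  leading term x_1: subtract (-2)·g_1 from -2x_1 + x_2^{2} - 4x_2 - 1 → x_2^{2} - 4x_2 - 5
  leading term x_2^{2}: subtract (x_2)·g_2 from x_2^{2} - 4x_2 - 5 → -5x_2 - 5
  leading term x_2: subtract (-5)·g_2 from -5x_2 - 5 → 0
  normal form = 0.
Since the normal form is 0, p ∈ I.

-x_1^{2} - 2x_1x_2 + x_2^{2} - 1 lies in I (it reduces to 0).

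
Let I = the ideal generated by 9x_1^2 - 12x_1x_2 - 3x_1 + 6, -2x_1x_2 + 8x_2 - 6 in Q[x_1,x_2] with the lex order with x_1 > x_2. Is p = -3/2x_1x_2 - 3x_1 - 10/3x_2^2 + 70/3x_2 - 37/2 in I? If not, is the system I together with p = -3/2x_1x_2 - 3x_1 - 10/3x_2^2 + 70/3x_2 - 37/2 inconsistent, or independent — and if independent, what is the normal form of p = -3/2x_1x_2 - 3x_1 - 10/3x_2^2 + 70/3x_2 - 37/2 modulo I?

First compute the reduced Gröbner basis of I by Buchberger's algorithm.
f_1 = 9x_1^2 - 12x_1x_2 - 3x_1 + 6, LT = x_1^2.
f_2 = -2x_1x_2 + 8x_2 - 6, LT = x_1x_2.

S(f_1,f_2): lcm = x_1^2x_2. S = -4/3x_1x_2^2 + 11/3x_1x_2 - 3x_1 + 2/3x_2.
  leading term x_1x_2^2: subtract (2/3x_2)·f_2 from -4/3x_1x_2^2 + 11/3x_1x_2 - 3x_1 + 2/3x_2 → 11/3x_1x_2 - 3x_1 - 16/3x_2^2 + 14/3x_2
  leading term x_1x_2: subtract (-11/6)·f_2 from 11/3x_1x_2 - 3x_1 - 16/3x_2^2 + 14/3x_2 → -3x_1 - 16/3x_2^2 + 58/3x_2 - 11
  leading term x_1: no divisor's leading term divides it; move -3x_1 to the remainder.
  leading term x_2^2: no divisor's leading term divides it; move -16/3x_2^2 to the remainder.
  leading term x_2: no divisor's leading term divides it; move 58/3x_2 to the remainder.
  leading term 1: no divisor's leading term divides it; move -11 to the remainder.
  remainder -3x_1 - 16/3x_2^2 + 58/3x_2 - 11 ≠ 0; add h_3 = -3x_1 - 16/3x_2^2 + 58/3x_2 - 11 to the basis.

S(f_2,h_3): lcm = x_1x_2. S = -16/9x_2^3 + 58/9x_2^2 - 23/3x_2 + 3.
  leading term x_2^3: no divisor's leading term divides it; move -16/9x_2^3 to the remainder.
  leading term x_2^2: no divisor's leading term divides it; move 58/9x_2^2 to the remainder.
  leading term x_2: no divisor's leading term divides it; move -23/3x_2 to the remainder.
  leading term 1: no divisor's leading term divides it; move 3 to the remainder.
  remainder -16/9x_2^3 + 58/9x_2^2 - 23/3x_2 + 3 ≠ 0; add h_4 = -16/9x_2^3 + 58/9x_2^2 - 23/3x_2 + 3 to the basis.

The other S-polynomials (S(f_1,h_3), S(f_1,h_4), S(f_2,h_4), S(h_3,h_4)) all reduce to 0 modulo the current basis, so we have a Gröbner basis.
Inter-reduce: drop elements whose leading term is divisible by another's, tail-reduce, and make monic.
Reduced Gröbner basis: {x_1 + 16/9x_2^2 - 58/9x_2 + 11/3, x_2^3 - 29/8x_2^2 + 69/16x_2 - 27/16}.
Label its elements g_1 = x_1 + 16/9x_2^2 - 58/9x_2 + 11/3, g_2 = x_2^3 - 29/8x_2^2 + 69/16x_2 - 27/16.

Reduce p = -3/2x_1x_2 - 3x_1 - 10/3x_2^2 + 70/3x_2 - 37/2 modulo G:
  leading term x_1x_2: subtract (-3/2x_2)·g_1 from -3/2x_1x_2 - 3x_1 - 10/3x_2^2 + 70/3x_2 - 37/2 → -3x_1 + 8/3x_2^3 - 13x_2^2 + 173/6x_2 - 37/2
  leading term x_1: subtract (-3)·g_1 from -3x_1 + 8/3x_2^3 - 13x_2^2 + 173/6x_2 - 37/2 → 8/3x_2^3 - 23/3x_2^2 + 19/2x_2 - 15/2
  leading term x_2^3: subtract (8/3)·g_2 from 8/3x_2^3 - 23/3x_2^2 + 19/2x_2 - 15/2 → 2x_2^2 - 2x_2 - 3
  leading term x_2^2: no divisor's leading term divides it; move 2x_2^2 to the remainder.
  leading term x_2: no divisor's leading term divides it; move -2x_2 to the remainder.
  leading term 1: no divisor's leading term divides it; move -3 to the remainder.
  normal form = 2x_2^2 - 2x_2 - 3.
The normal form is nonzero, so p ∉ I. Since p minus its normal form lies in I, I + (p) = I + (r) where r = 2x_2^2 - 2x_2 - 3; decide whether this ideal is the whole ring.
Run Buchberger on G together with r (pairs among the g_i already reduce to 0 since G is a Gröbner basis):
g_1 = x_1 + 16/9x_2^2 - 58/9x_2 + 11/3, LT = x_1.
g_2 = x_2^3 - 29/8x_2^2 + 69/16x_2 - 27/16, LT = x_2^3.
r = 2x_2^2 - 2x_2 - 3, LT = x_2^2.

S(g_2,r): lcm = x_2^3. S = -21/8x_2^2 + 93/16x_2 - 27/16.
  leading term x_2^2: subtract (-21/16)·r from -21/8x_2^2 + 93/16x_2 - 27/16 → 51/16x_2 - 45/8
  leading term x_2: no divisor's leading term divides it; move 51/16x_2 to the remainder.
  leading term 1: no divisor's leading term divides it; move -45/8 to the remainder.
  remainder 51/16x_2 - 45/8 ≠ 0; add m_4 = 51/16x_2 - 45/8 to the basis.

S(g_2,m_4): lcm = x_2^3. S = -253/136x_2^2 + 69/16x_2 - 27/16.
  leading term x_2^2: subtract (-253/272)·r from -253/136x_2^2 + 69/16x_2 - 27/16 → 667/272x_2 - 609/136
  leading term x_2: subtract (667/867)·m_4 from 667/272x_2 - 609/136 → -87/578
  leading term 1: no divisor's leading term divides it; move -87/578 to the remainder.
  remainder -87/578 ≠ 0; add m_5 = -87/578 to the basis.

The other S-polynomials (S(g_1,g_2), S(g_1,r), S(g_1,m_4), S(r,m_4), S(g_1,m_5), S(g_2,m_5), S(r,m_5), S(m_4,m_5)) all reduce to 0 modulo the current basis, so we have a Gröbner basis.
Inter-reduce: drop elements whose leading term is divisible by another's, tail-reduce, and make monic.
Reduced Gröbner basis: {1}.
The reduced Gröbner basis of I + (p) is {1}: the ideal is the whole ring, so the enlarged system has no common solution — adjoining p is inconsistent.

Adjoining -3/2x_1x_2 - 3x_1 - 10/3x_2^2 + 70/3x_2 - 37/2 makes the ideal the whole ring: the system is inconsistent.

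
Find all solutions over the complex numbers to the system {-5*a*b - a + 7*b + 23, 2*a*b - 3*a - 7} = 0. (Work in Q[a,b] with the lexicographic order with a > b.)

Compute a lex Gröbner basis by Buchberger's algorithm.
f_1 = -5*a*b - a + 7*b + 23, LT = a*b.
f_2 = 2*a*b - 3*a - 7, LT = a*b.

S(f_1,f_2): lcm = a*b. S = 17/10*a - 7/5*b - 11/10.
  leading term a: no divisor's leading term divides it; move 17/10*a to the remainder.
  leading term b: no divisor's leading term divides it; move -7/5*b to the remainder.
  leading term 1: no divisor's leading term divides it; move -11/10 to the remainder.
  remainder 17/10*a - 7/5*b - 11/10 ≠ 0; add h_3 = 17/10*a - 7/5*b - 11/10 to the basis.

S(f_1,h_3): lcm = a*b. S = 1/5*a + 14/17*b**2 - 64/85*b - 23/5.
  leading term a: subtract (2/17)·h_3 from 1/5*a + 14/17*b**2 - 64/85*b - 23/5 → 14/17*b**2 - 10/17*b - 76/17
  leading term b**2: no divisor's leading term divides it; move 14/17*b**2 to the remainder.
  leading term b: no divisor's leading term divides it; move -10/17*b to the remainder.
  leading term 1: no divisor's leading term divides it; move -76/17 to the remainder.
  remainder 14/17*b**2 - 10/17*b - 76/17 ≠ 0; add h_4 = 14/17*b**2 - 10/17*b - 76/17 to the basis.

The other S-polynomials (S(f_2,h_3), S(f_1,h_4), S(f_2,h_4), S(h_3,h_4)) all reduce to 0 modulo the current basis, so we have a Gröbner basis.
Inter-reduce: drop elements whose leading term is divisible by another's, tail-reduce, and make monic.
Reduced Gröbner basis: {a - 14/17*b - 11/17, b**2 - 5/7*b - 38/7}.

Since the basis is lex-ordered, b**2 - 5/7*b - 38/7 is univariate in b. Its roots are {-2, 19/7}. Back-substituting each root into the other basis elements fixes the other coordinates.
  b = -2: the earlier basis element becomes a + 1 = 0, giving a = -1 — point (-1, -2).
  b = 19/7: the earlier basis element becomes a - 49/17 = 0, giving a = 49/17 — point (49/17, 19/7).

{(-1, -2), (49/17, 19/7)}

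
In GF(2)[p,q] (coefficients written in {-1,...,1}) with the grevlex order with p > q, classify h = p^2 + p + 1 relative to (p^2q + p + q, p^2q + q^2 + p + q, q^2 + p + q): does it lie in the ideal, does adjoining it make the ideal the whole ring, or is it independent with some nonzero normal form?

Adjoining p^2 + p + 1 makes the ideal the whole ring: the system is inconsistent.

First compute the reduced Gröbner basis of I by Buchberger's algorithm.
f_1 = p^2q + p + q, LT = p^2q.
f_2 = p^2q + q^2 + p + q, LT = p^2q.
f_3 = q^2 + p + q, LT = q^2.

S(f_1,f_2): lcm = p^2q. S = q^2.
  leading term q^2: subtract (1)·f_3 from q^2 → p + q
  leading term p: no divisor's leading term divides it; move p to the remainder.
  leading term q: no divisor's leading term divides it; move q to the remainder.
  remainder p + q ≠ 0; add k_4 = p + q to the basis.

S(f_1,f_3): lcm = p^2q^2. S = p^3 + p^2q + pq + q^2.
  leading term p^3: subtract (p^2)·k_4 from p^3 + p^2q + pq + q^2 → pq + q^2
  leading term pq: subtract (q)·k_4 from pq + q^2 → 0
  remainder 0.

S(f_2,f_3): lcm = p^2q^2. S = p^3 + p^2q + q^3 + pq + q^2.
  leading term p^3: subtract (p^2)·k_4 from p^3 + p^2q + q^3 + pq + q^2 → q^3 + pq + q^2
  leading term q^3: subtract (q)·f_3 from q^3 + pq + q^2 → 0
  remainder 0.

S(f_1,k_4): lcm = p^2q. S = pq^2 + p + q.
  leading term pq^2: subtract (p)·f_3 from pq^2 + p + q → p^2 + pq + p + q
  leading term p^2: subtract (p)·k_4 from p^2 + pq + p + q → p + q
  leading term p: subtract (1)·k_4 from p + q → 0
  remainder 0.

S(f_2,k_4): lcm = p^2q. S = pq^2 + q^2 + p + q.
  leading term pq^2: subtract (p)·f_3 from pq^2 + q^2 + p + q → p^2 + pq + q^2 + p + q
  leading term p^2: subtract (p)·k_4 from p^2 + pq + q^2 + p + q → q^2 + p + q
  leading term q^2: subtract (1)·f_3 from q^2 + p + q → 0
  remainder 0.

S(f_3,k_4): leading monomials are coprime, so the S-polynomial reduces to 0 (Buchberger's first criterion).
Every S-polynomial of the final basis reduces to 0, so we have a Gröbner basis.
Inter-reduce: drop elements whose leading term is divisible by another's, tail-reduce, and make monic.
Reduced Gröbner basis: {q^2, p + q}.
Label its elements g_1 = q^2, g_2 = p + q.

Reduce h = p^2 + p + 1 modulo G:
  leading term p^2: subtract (p)·g_2 from p^2 + p + 1 → pq + p + 1
  leading term pq: subtract (q)·g_2 from pq + p + 1 → q^2 + p + 1
  leading term q^2: subtract (1)·g_1 from q^2 + p + 1 → p + 1
  leading term p: subtract (1)·g_2 from p + 1 → q + 1
  leading term q: no divisor's leading term divides it; move q to the remainder.
  leading term 1: no divisor's leading term divides it; move 1 to the remainder.
  normal form = q + 1.
The normal form is nonzero, so h ∉ I. Since h minus its normal form lies in I, I + (h) = I + (r) where r = q + 1; decide whether this ideal is the whole ring.
Run Buchberger on G together with r (pairs among the g_i already reduce to 0 since G is a Gröbner basis):
g_1 = q^2, LT = q^2.
g_2 = p + q, LT = p.
r = q + 1, LT = q.

S(g_1,g_2): leading monomials are coprime, so the S-polynomial reduces to 0 (Buchberger's first criterion).
S(g_1,r): lcm = q^2. S = q.
  leading term q: subtract (1)·r from q → 1
  leading term 1: no divisor's leading term divides it; move 1 to the remainder.
  remainder 1 ≠ 0; add m_4 = 1 to the basis.

S(g_2,r): leading monomials are coprime, so the S-polynomial reduces to 0 (Buchberger's first criterion).
S(g_1,m_4): leading monomials are coprime, so the S-polynomial reduces to 0 (Buchberger's first criterion).
S(g_2,m_4): leading monomials are coprime, so the S-polynomial reduces to 0 (Buchberger's first criterion).
S(r,m_4): leading monomials are coprime, so the S-polynomial reduces to 0 (Buchberger's first criterion).
Every S-polynomial of the final basis reduces to 0, so we have a Gröbner basis.
Inter-reduce: drop elements whose leading term is divisible by another's, tail-reduce, and make monic.
Reduced Gröbner basis: {1}.
The reduced Gröbner basis of I + (h) is {1}: the ideal is the whole ring, so the enlarged system has no common solution — adjoining h is inconsistent.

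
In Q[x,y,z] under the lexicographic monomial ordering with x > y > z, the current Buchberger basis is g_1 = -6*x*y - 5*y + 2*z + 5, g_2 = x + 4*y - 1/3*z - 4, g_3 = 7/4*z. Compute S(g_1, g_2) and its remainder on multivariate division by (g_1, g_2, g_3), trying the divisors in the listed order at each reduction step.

S(g_1, g_2) = -4*y**2 + 1/3*y*z + 29/6*y - 1/3*z - 5/6; remainder on division = -4*y**2 + 29/6*y - 5/6.

lcm(LM(g_1), LM(g_2)) = x*y.
S = (lcm/LT(g_1))·g_1 − (lcm/LT(g_2))·g_2 = -4*y**2 + 1/3*y*z + 29/6*y - 1/3*z - 5/6.
Reduce S modulo (g_1, g_2, g_3) in that order:
  leading term y**2: no divisor's leading term divides it; move -4*y**2 to the remainder.
  leading term y*z: subtract (4/21*y)·g_3 from 1/3*y*z + 29/6*y - 1/3*z - 5/6 → 29/6*y - 1/3*z - 5/6
  leading term y: no divisor's leading term divides it; move 29/6*y to the remainder.
  leading term z: subtract (-4/21)·g_3 from -1/3*z - 5/6 → -5/6
  leading term 1: no divisor's leading term divides it; move -5/6 to the remainder.
The remainder -4*y**2 + 29/6*y - 5/6 is nonzero, so it would be added as the next basis element.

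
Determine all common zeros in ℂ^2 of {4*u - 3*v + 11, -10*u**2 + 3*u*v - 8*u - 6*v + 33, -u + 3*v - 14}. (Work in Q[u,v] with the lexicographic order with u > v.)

{(1, 5)}

Compute a lex Gröbner basis by Buchberger's algorithm.
f_1 = 4*u - 3*v + 11, LT = u.
f_2 = -10*u**2 + 3*u*v - 8*u - 6*v + 33, LT = u**2.
f_3 = -u + 3*v - 14, LT = u.

S(f_1,f_2): lcm = u**2. S = -9/20*u*v + 39/20*u - 3/5*v + 33/10.
  leading term u*v: subtract (-9/80*v)·f_1 from -9/20*u*v + 39/20*u - 3/5*v + 33/10 → 39/20*u - 27/80*v**2 + 51/80*v + 33/10
  leading term u: subtract (39/80)·f_1 from 39/20*u - 27/80*v**2 + 51/80*v + 33/10 → -27/80*v**2 + 21/10*v - 33/16
  leading term v**2: no divisor's leading term divides it; move -27/80*v**2 to the remainder.
  leading term v: no divisor's leading term divides it; move 21/10*v to the remainder.
  leading term 1: no divisor's leading term divides it; move -33/16 to the remainder.
  remainder -27/80*v**2 + 21/10*v - 33/16 ≠ 0; add h_4 = -27/80*v**2 + 21/10*v - 33/16 to the basis.

S(f_1,f_3): lcm = u. S = 9/4*v - 45/4.
  leading term v: no divisor's leading term divides it; move 9/4*v to the remainder.
  leading term 1: no divisor's leading term divides it; move -45/4 to the remainder.
  remainder 9/4*v - 45/4 ≠ 0; add h_5 = 9/4*v - 45/4 to the basis.

S(f_2,f_3): lcm = u**2. S = 27/10*u*v - 66/5*u + 3/5*v - 33/10.
  leading term u*v: subtract (27/40*v)·f_1 from 27/10*u*v - 66/5*u + 3/5*v - 33/10 → -66/5*u + 81/40*v**2 - 273/40*v - 33/10
  leading term u: subtract (-33/10)·f_1 from -66/5*u + 81/40*v**2 - 273/40*v - 33/10 → 81/40*v**2 - 669/40*v + 33
  leading term v**2: subtract (-6)·h_4 from 81/40*v**2 - 669/40*v + 33 → -33/8*v + 165/8
  leading term v: subtract (-11/6)·h_5 from -33/8*v + 165/8 → 0
  remainder 0.

S(f_1,h_4): leading monomials are coprime, so the S-polynomial reduces to 0 (Buchberger's first criterion).
S(f_2,h_4): leading monomials are coprime, so the S-polynomial reduces to 0 (Buchberger's first criterion).
S(f_3,h_4): leading monomials are coprime, so the S-polynomial reduces to 0 (Buchberger's first criterion).
S(f_1,h_5): leading monomials are coprime, so the S-polynomial reduces to 0 (Buchberger's first criterion).
S(f_2,h_5): leading monomials are coprime, so the S-polynomial reduces to 0 (Buchberger's first criterion).
S(f_3,h_5): leading monomials are coprime, so the S-polynomial reduces to 0 (Buchberger's first criterion).
S(h_4,h_5): lcm = v**2. S = -11/9*v + 55/9.
  leading term v: subtract (-44/81)·h_5 from -11/9*v + 55/9 → 0
  remainder 0.

Every S-polynomial of the final basis reduces to 0, so we have a Gröbner basis.
Inter-reduce: drop elements whose leading term is divisible by another's, tail-reduce, and make monic.
Reduced Gröbner basis: {u - 1, v - 5}.

Since the basis is lex-ordered, v - 5 is univariate in v. Its roots are {5}. Back-substituting each root into the other basis elements fixes the other coordinates.
  v = 5: the earlier basis element becomes u - 1 = 0, giving u = 1 — point (1, 5).
This is the nonlinear analogue of row-reducing a linear system.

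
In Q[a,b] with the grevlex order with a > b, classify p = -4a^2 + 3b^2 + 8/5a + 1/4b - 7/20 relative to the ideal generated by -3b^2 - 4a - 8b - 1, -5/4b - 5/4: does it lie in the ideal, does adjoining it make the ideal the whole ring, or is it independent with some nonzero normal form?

-4a^2 + 3b^2 + 8/5a + 1/4b - 7/20 lies in I (it reduces to 0).

First compute the reduced Gröbner basis of I by Buchberger's algorithm.
f_1 = -3b^2 - 4a - 8b - 1, LT = b^2.
f_2 = -5/4b - 5/4, LT = b.

S(f_1,f_2): lcm = b^2. S = 4/3a + 5/3b + 1/3.
  leading term a: no divisor's leading term divides it; move 4/3a to the remainder.
  leading term b: subtract (-4/3)·f_2 from 5/3b + 1/3 → -4/3
  leading term 1: no divisor's leading term divides it; move -4/3 to the remainder.
  remainder 4/3a - 4/3 ≠ 0; add h_3 = 4/3a - 4/3 to the basis.

The other S-polynomials (S(f_1,h_3), S(f_2,h_3)) all reduce to 0 modulo the current basis, so we have a Gröbner basis.
Inter-reduce: drop elements whose leading term is divisible by another's, tail-reduce, and make monic.
Reduced Gröbner basis: {a - 1, b + 1}.
Label its elements g_1 = a - 1, g_2 = b + 1.

Reduce p = -4a^2 + 3b^2 + 8/5a + 1/4b - 7/20 modulo G:
  leading term a^2: subtract (-4a)·g_1 from -4a^2 + 3b^2 + 8/5a + 1/4b - 7/20 → 3b^2 - 12/5a + 1/4b - 7/20
  leading term b^2: subtract (3b)·g_2 from 3b^2 - 12/5a + 1/4b - 7/20 → -12/5a - 11/4b - 7/20
  leading term a: subtract (-12/5)·g_1 from -12/5a - 11/4b - 7/20 → -11/4b - 11/4
  leading term b: subtract (-11/4)·g_2 from -11/4b - 11/4 → 0
  normal form = 0.
Since the normal form is 0, p ∈ I.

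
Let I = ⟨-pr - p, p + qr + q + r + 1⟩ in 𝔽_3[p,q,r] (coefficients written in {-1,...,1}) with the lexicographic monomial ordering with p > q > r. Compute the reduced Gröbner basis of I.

f_1 = -pr - p, LT = pr.
f_2 = p + qr + q + r + 1, LT = p.

S(f_1,f_2): lcm = pr. S = p - qr² - qr - r² - r.
  leading term p: subtract (1)·f_2 from p - qr² - qr - r² - r → -qr² + qr - q - r² + r - 1
  leading term qr²: no divisor's leading term divides it; move -qr² to the remainder.
  leading term qr: no divisor's leading term divides it; move qr to the remainder.
  leading term q: no divisor's leading term divides it; move -q to the remainder.
  leading term r²: no divisor's leading term divides it; move -r² to the remainder.
  leading term r: no divisor's leading term divides it; move r to the remainder.
  leading term 1: no divisor's leading term divides it; move -1 to the remainder.
  remainder -qr² + qr - q - r² + r - 1 ≠ 0; add g_3 = -qr² + qr - q - r² + r - 1 to the basis.

The other S-polynomials (S(f_1,g_3), S(f_2,g_3)) all reduce to 0 modulo the current basis, so we have a Gröbner basis.
Inter-reduce: drop elements whose leading term is divisible by another's, tail-reduce, and make monic.

G = {p + qr + q + r + 1, qr² - qr + q + r² - r + 1}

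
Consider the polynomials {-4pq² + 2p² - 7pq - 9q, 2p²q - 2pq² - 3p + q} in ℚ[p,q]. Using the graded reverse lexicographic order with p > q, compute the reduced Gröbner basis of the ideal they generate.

G = {p³ - ½p² - 23/4pq + 11/2q² - 27/4p + 9/2q, p²q - ½p² + 7/4pq - 3/2p + 11/4q, pq² - ½p² + 7/4pq + 9/4q, q³ - 9/22p² + 59/44pq + 7/22q² + 135/44q}

This is the nonlinear analogue of row-reducing a linear system.

f_1 = -4pq² + 2p² - 7pq - 9q, LT = pq².
f_2 = 2p²q - 2pq² - 3p + q, LT = p²q.

S(f_1,f_2): lcm = p²q². S = pq³ - ½p³ + 7/4p²q + 15/4pq - ½q².
  leading term pq³: subtract (-¼q)·f_1 from pq³ - ½p³ + 7/4p²q + 15/4pq - ½q² → -½p³ + 9/4p²q - 7/4pq² + 15/4pq - 11/4q²
  leading term p³: no divisor's leading term divides it; move -½p³ to the remainder.
  leading term p²q: subtract (9/8)·f_2 from 9/4p²q - 7/4pq² + 15/4pq - 11/4q² → ½pq² + 15/4pq - 11/4q² + 27/8p - 9/8q
  leading term pq²: subtract (-⅛)·f_1 from ½pq² + 15/4pq - 11/4q² + 27/8p - 9/8q → ¼p² + 23/8pq - 11/4q² + 27/8p - 9/4q
  leading term p²: no divisor's leading term divides it; move ¼p² to the remainder.
  leading term pq: no divisor's leading term divides it; move 23/8pq to the remainder.
  leading term q²: no divisor's leading term divides it; move -11/4q² to the remainder.
  leading term p: no divisor's leading term divides it; move 27/8p to the remainder.
  leading term q: no divisor's leading term divides it; move -9/4q to the remainder.
  remainder -½p³ + ¼p² + 23/8pq - 11/4q² + 27/8p - 9/4q ≠ 0; add g_3 = -½p³ + ¼p² + 23/8pq - 11/4q² + 27/8p - 9/4q to the basis.

S(f_1,g_3): lcm = p³q². S = -½p⁴ + 7/4p³q + ½p²q² + 23/4pq³ - 11/2q⁴ + 9/4p²q + 27/4pq² - 9/2q³.
  leading term p⁴: subtract (p)·g_3 from -½p⁴ + 7/4p³q + ½p²q² + 23/4pq³ - 11/2q⁴ + 9/4p²q + 27/4pq² - 9/2q³ → 7/4p³q + ½p²q² + 23/4pq³ - 11/2q⁴ - ¼p³ - ⅝p²q + 19/2pq² - 9/2q³ - 27/8p² + 9/4pq
  leading term p³q: subtract (⅞p)·f_2 from 7/4p³q + ½p²q² + 23/4pq³ - 11/2q⁴ - ¼p³ - ⅝p²q + 19/2pq² - 9/2q³ - 27/8p² + 9/4pq → 9/4p²q² + 23/4pq³ - 11/2q⁴ - ¼p³ - ⅝p²q + 19/2pq² - 9/2q³ - ¾p² + 11/8pq
  leading term p²q²: subtract (-9/16p)·f_1 from 9/4p²q² + 23/4pq³ - 11/2q⁴ - ¼p³ - ⅝p²q + 19/2pq² - 9/2q³ - ¾p² + 11/8pq → 23/4pq³ - 11/2q⁴ + ⅞p³ - 73/16p²q + 19/2pq² - 9/2q³ - ¾p² - 59/16pq
  leading term pq³: subtract (-23/16q)·f_1 from 23/4pq³ - 11/2q⁴ + ⅞p³ - 73/16p²q + 19/2pq² - 9/2q³ - ¾p² - 59/16pq → -11/2q⁴ + ⅞p³ - 27/16p²q - 9/16pq² - 9/2q³ - ¾p² - 59/16pq - 207/16q²
  leading term q⁴: no divisor's leading term divides it; move -11/2q⁴ to the remainder.
  leading term p³: subtract (-7/4)·g_3 from ⅞p³ - 27/16p²q - 9/16pq² - 9/2q³ - ¾p² - 59/16pq - 207/16q² → -27/16p²q - 9/16pq² - 9/2q³ - 5/16p² + 43/32pq - 71/4q² + 189/32p - 63/16q
  leading term p²q: subtract (-27/32)·f_2 from -27/16p²q - 9/16pq² - 9/2q³ - 5/16p² + 43/32pq - 71/4q² + 189/32p - 63/16q → -9/4pq² - 9/2q³ - 5/16p² + 43/32pq - 71/4q² + 27/8p - 99/32q
  leading term pq²: subtract (9/16)·f_1 from -9/4pq² - 9/2q³ - 5/16p² + 43/32pq - 71/4q² + 27/8p - 99/32q → -9/2q³ - 23/16p² + 169/32pq - 71/4q² + 27/8p + 63/32q
  leading term q³: no divisor's leading term divides it; move -9/2q³ to the remainder.
  leading term p²: no divisor's leading term divides it; move -23/16p² to the remainder.
  leading term pq: no divisor's leading term divides it; move 169/32pq to the remainder.
  leading term q²: no divisor's leading term divides it; move -71/4q² to the remainder.
  leading term p: no divisor's leading term divides it; move 27/8p to the remainder.
  leading term q: no divisor's leading term divides it; move 63/32q to the remainder.
  remainder -11/2q⁴ - 9/2q³ - 23/16p² + 169/32pq - 71/4q² + 27/8p + 63/32q ≠ 0; add g_4 = -11/2q⁴ - 9/2q³ - 23/16p² + 169/32pq - 71/4q² + 27/8p + 63/32q to the basis.

S(f_2,g_3): lcm = p³q. S = -p²q² + ½p²q + 23/4pq² - 11/2q³ - 3/2p² + 29/4pq - 9/2q².
  leading term p²q²: subtract (¼p)·f_1 from -p²q² + ½p²q + 23/4pq² - 11/2q³ - 3/2p² + 29/4pq - 9/2q² → -½p³ + 9/4p²q + 23/4pq² - 11/2q³ - 3/2p² + 19/2pq - 9/2q²
  leading term p³: subtract (1)·g_3 from -½p³ + 9/4p²q + 23/4pq² - 11/2q³ - 3/2p² + 19/2pq - 9/2q² → 9/4p²q + 23/4pq² - 11/2q³ - 7/4p² + 53/8pq - 7/4q² - 27/8p + 9/4q
  leading term p²q: subtract (9/8)·f_2 from 9/4p²q + 23/4pq² - 11/2q³ - 7/4p² + 53/8pq - 7/4q² - 27/8p + 9/4q → 8pq² - 11/2q³ - 7/4p² + 53/8pq - 7/4q² + 9/8q
  leading term pq²: subtract (-2)·f_1 from 8pq² - 11/2q³ - 7/4p² + 53/8pq - 7/4q² + 9/8q → -11/2q³ + 9/4p² - 59/8pq - 7/4q² - 135/8q
  leading term q³: no divisor's leading term divides it; move -11/2q³ to the remainder.
  leading term p²: no divisor's leading term divides it; move 9/4p² to the remainder.
  leading term pq: no divisor's leading term divides it; move -59/8pq to the remainder.
  leading term q²: no divisor's leading term divides it; move -7/4q² to the remainder.
  leading term q: no divisor's leading term divides it; move -135/8q to the remainder.
  remainder -11/2q³ + 9/4p² - 59/8pq - 7/4q² - 135/8q ≠ 0; add g_5 = -11/2q³ + 9/4p² - 59/8pq - 7/4q² - 135/8q to the basis.

The other S-polynomials (S(f_1,g_4), S(f_2,g_4), S(g_3,g_4), S(f_1,g_5), S(f_2,g_5), S(g_3,g_5), S(g_4,g_5)) all reduce to 0 modulo the current basis, so we have a Gröbner basis.
Inter-reduce: drop elements whose leading term is divisible by another's, tail-reduce, and make monic.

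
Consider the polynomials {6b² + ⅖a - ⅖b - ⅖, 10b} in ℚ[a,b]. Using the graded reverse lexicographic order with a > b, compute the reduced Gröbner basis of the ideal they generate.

G = {a - 1, b}

f_1 = 6b² + ⅖a - ⅖b - ⅖, LT = b².
f_2 = 10b, LT = b.

S(f_1,f_2): lcm = b². S = 1/15a - 1/15b - 1/15.
  leading term a: no divisor's leading term divides it; move 1/15a to the remainder.
  leading term b: subtract (-1/150)·f_2 from -1/15b - 1/15 → -1/15
  leading term 1: no divisor's leading term divides it; move -1/15 to the remainder.
  remainder 1/15a - 1/15 ≠ 0; add g_3 = 1/15a - 1/15 to the basis.

S(f_1,g_3): leading monomials are coprime, so the S-polynomial reduces to 0 (Buchberger's first criterion).
S(f_2,g_3): leading monomials are coprime, so the S-polynomial reduces to 0 (Buchberger's first criterion).
Every S-polynomial of the final basis reduces to 0, so we have a Gröbner basis.
Inter-reduce: drop elements whose leading term is divisible by another's, tail-reduce, and make monic.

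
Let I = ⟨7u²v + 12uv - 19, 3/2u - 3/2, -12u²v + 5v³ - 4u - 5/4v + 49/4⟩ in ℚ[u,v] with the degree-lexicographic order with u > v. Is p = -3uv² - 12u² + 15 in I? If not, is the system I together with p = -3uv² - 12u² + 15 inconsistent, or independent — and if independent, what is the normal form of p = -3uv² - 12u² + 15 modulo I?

First compute the reduced Gröbner basis of I by Buchberger's algorithm.
f_1 = 7u²v + 12uv - 19, LT = u²v.
f_2 = 3/2u - 3/2, LT = u.
f_3 = -12u²v + 5v³ - 4u - 5/4v + 49/4, LT = u²v.

S(f_1,f_2): lcm = u²v. S = 19/7uv - 19/7.
  reduce S modulo (f_1, f_2, f_3):
  remainder 19/7v - 19/7 ≠ 0; add h_4 = 19/7v - 19/7 to the basis.

The other S-polynomials (S(f_1,f_3), S(f_2,f_3), S(f_1,h_4), S(f_2,h_4), S(f_3,h_4)) all reduce to 0 modulo the current basis, so we have a Gröbner basis.
Inter-reduce: drop elements whose leading term is divisible by another's, tail-reduce, and make monic.
Reduced Gröbner basis: {u - 1, v - 1}.
Label its elements g_1 = u - 1, g_2 = v - 1.

Reduce p = -3uv² - 12u² + 15 modulo G:
  leading term uv²: subtract (-3v²)·g_1 from -3uv² - 12u² + 15 → -12u² - 3v² + 15
  leading term u²: subtract (-12u)·g_1 from -12u² - 3v² + 15 → -3v² - 12u + 15
  leading term v²: subtract (-3v)·g_2 from -3v² - 12u + 15 → -12u - 3v + 15
  leading term u: subtract (-12)·g_1 from -12u - 3v + 15 → -3v + 3
  leading term v: subtract (-3)·g_2 from -3v + 3 → 0
  normal form = 0.
Since the normal form is 0, p ∈ I.

Ideal membership is decidable via reduction modulo a Gröbner basis.

-3uv² - 12u² + 15 lies in I (it reduces to 0).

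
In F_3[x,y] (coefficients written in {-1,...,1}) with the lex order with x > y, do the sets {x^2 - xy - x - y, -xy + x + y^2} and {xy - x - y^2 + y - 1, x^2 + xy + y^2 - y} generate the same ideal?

No, the ideals differ.

For a fixed monomial order, each ideal has a unique reduced Gröbner basis; comparing bases decides equality.
Buchberger on the first generating set:
f_1 = x^2 - xy - x - y, LT = x^2.
f_2 = -xy + x + y^2, LT = xy.

S(f_1,f_2): lcm = x^2y. S = x^2 - xy - y^2.
  leading term x^2: subtract (1)·f_1 from x^2 - xy - y^2 → x - y^2 + y
  leading term x: no divisor's leading term divides it; move x to the remainder.
  leading term y^2: no divisor's leading term divides it; move -y^2 to the remainder.
  leading term y: no divisor's leading term divides it; move y to the remainder.
  remainder x - y^2 + y ≠ 0; add g_3 = x - y^2 + y to the basis.

S(f_1,g_3): lcm = x^2. S = xy^2 + xy - x - y.
  leading term xy^2: subtract (-y)·f_2 from xy^2 + xy - x - y → -xy - x + y^3 - y
  leading term xy: subtract (1)·f_2 from -xy - x + y^3 - y → x + y^3 - y^2 - y
  leading term x: subtract (1)·g_3 from x + y^3 - y^2 - y → y^3 + y
  leading term y^3: no divisor's leading term divides it; move y^3 to the remainder.
  leading term y: no divisor's leading term divides it; move y to the remainder.
  remainder y^3 + y ≠ 0; add g_4 = y^3 + y to the basis.

The other S-polynomials (S(f_2,g_3), S(f_1,g_4), S(f_2,g_4), S(g_3,g_4)) all reduce to 0 modulo the current basis, so we have a Gröbner basis.
Inter-reduce: drop elements whose leading term is divisible by another's, tail-reduce, and make monic.
Reduced Gröbner basis: {x - y^2 + y, y^3 + y}.

Buchberger on the second generating set:
h_1 = xy - x - y^2 + y - 1, LT = xy.
h_2 = x^2 + xy + y^2 - y, LT = x^2.

S(h_1,h_2): lcm = x^2y. S = -x^2 + xy^2 + xy - x - y^3 + y^2.
  leading term x^2: subtract (-1)·h_2 from -x^2 + xy^2 + xy - x - y^3 + y^2 → xy^2 - xy - x - y^3 - y^2 - y
  leading term xy^2: subtract (y)·h_1 from xy^2 - xy - x - y^3 - y^2 - y → -x + y^2
  leading term x: no divisor's leading term divides it; move -x to the remainder.
  leading term y^2: no divisor's leading term divides it; move y^2 to the remainder.
  remainder -x + y^2 ≠ 0; add k_3 = -x + y^2 to the basis.

S(h_1,k_3): lcm = xy. S = -x + y^3 - y^2 + y - 1.
  leading term x: subtract (1)·k_3 from -x + y^3 - y^2 + y - 1 → y^3 + y^2 + y - 1
  leading term y^3: no divisor's leading term divides it; move y^3 to the remainder.
  leading term y^2: no divisor's leading term divides it; move y^2 to the remainder.
  leading term y: no divisor's leading term divides it; move y to the remainder.
  leading term 1: no divisor's leading term divides it; move -1 to the remainder.
  remainder y^3 + y^2 + y - 1 ≠ 0; add k_4 = y^3 + y^2 + y - 1 to the basis.

The other S-polynomials (S(h_2,k_3), S(h_1,k_4), S(h_2,k_4), S(k_3,k_4)) all reduce to 0 modulo the current basis, so we have a Gröbner basis.
Inter-reduce: drop elements whose leading term is divisible by another's, tail-reduce, and make monic.
Reduced Gröbner basis: {x - y^2, y^3 + y^2 + y - 1}.

The bases are distinct; the ideals are different.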